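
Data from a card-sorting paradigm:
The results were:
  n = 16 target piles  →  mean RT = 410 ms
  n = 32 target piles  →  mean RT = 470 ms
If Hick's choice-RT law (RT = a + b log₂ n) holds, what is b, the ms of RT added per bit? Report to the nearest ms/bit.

b = (RT₂ − RT₁)/(log₂ n₂ − log₂ n₁) = (470 − 410)/(5 − 4) = 60 ms/bit.

60 ms/bit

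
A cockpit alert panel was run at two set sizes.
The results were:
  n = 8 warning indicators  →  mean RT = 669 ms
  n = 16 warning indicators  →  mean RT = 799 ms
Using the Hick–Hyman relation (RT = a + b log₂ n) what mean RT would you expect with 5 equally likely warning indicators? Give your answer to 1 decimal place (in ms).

Solve the two-equation system in a and b:
  b = (799 − 669) / (log₂ 16 − log₂ 8) = 130 / (4 − 3) = 130.000 ms/bit
  a = 669 − 130.000 × 3 = 279.000 ms
Then RT(5) = 279.000 + 130.000 × log₂ 5 = 279.000 + 130.000 × 2.3219 ≈ 580.851 ms.

580.9 ms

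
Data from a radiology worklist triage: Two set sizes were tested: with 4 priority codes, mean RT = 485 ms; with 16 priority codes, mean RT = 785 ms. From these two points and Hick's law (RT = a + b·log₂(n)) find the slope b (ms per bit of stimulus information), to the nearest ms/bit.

150 ms/bit

The slope on a log₂ axis is (785 − 485) / (4 − 2) = 150 ms/bit.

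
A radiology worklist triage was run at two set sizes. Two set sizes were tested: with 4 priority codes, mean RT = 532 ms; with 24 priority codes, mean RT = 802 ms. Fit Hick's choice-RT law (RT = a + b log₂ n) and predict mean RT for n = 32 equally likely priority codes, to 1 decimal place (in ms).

845.4 ms

Solve the two-equation system in a and b:
  b = (802 − 532) / (log₂ 24 − log₂ 4) = 270 / (4.5850 − 2) = 104.450 ms/bit
  a = 532 − 104.450 × 2 = 323.099 ms
Then RT(32) = 323.099 + 104.450 × log₂ 32 = 323.099 + 104.450 × 5 ≈ 845.351 ms.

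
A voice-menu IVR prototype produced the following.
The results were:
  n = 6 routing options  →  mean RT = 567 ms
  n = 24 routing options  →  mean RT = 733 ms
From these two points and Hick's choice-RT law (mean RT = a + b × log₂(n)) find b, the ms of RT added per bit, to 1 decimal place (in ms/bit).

83.0 ms/bit

The slope on a log₂ axis is (733 − 567) / (4.5850 − 2.5850) = 83.000 ms/bit.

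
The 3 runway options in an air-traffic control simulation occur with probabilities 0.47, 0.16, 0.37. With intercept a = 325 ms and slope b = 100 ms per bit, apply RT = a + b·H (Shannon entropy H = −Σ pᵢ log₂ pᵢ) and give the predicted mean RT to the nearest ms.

Entropy contributions −pᵢ log₂ pᵢ: 0.5120, 0.4230, 0.5307; sum H = 1.4657 bits.
RT = a + bH = 325 + 100·1.4657 = 471.57 ms.

472 ms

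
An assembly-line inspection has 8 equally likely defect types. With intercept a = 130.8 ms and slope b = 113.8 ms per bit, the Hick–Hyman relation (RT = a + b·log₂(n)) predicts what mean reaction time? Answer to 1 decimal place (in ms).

log₂(8) = 3 bits, so RT = 130.8 + 113.8 × 3 ≈ 472.200 ms.

472.2 ms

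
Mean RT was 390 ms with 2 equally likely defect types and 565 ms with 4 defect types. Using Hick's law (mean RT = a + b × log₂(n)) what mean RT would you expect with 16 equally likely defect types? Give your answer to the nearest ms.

915 ms

Fit slope and intercept:
  b = (565 − 390) / (log₂ 4 − log₂ 2) = 175 / (2 − 1) = 175 ms/bit
  a = 390 − 175 × 1 = 215 ms
Then RT(16) = 215 + 175 × log₂ 16 = 215 + 175 × 4 ≈ 915.000 ms.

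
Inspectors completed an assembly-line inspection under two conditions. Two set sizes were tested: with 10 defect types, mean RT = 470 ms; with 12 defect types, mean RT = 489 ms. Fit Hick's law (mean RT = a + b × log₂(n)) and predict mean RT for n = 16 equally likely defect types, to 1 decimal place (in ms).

519.0 ms

With log₂ n on the abscissa the relation is linear; from the two conditions:
  b = (489 − 470) / (log₂ 12 − log₂ 10) = 19 / (3.5850 − 3.3219) = 72.234 ms/bit
  a = 470 − 72.234 × 3.3219 = 230.044 ms
Then RT(16) = 230.044 + 72.234 × log₂ 16 = 230.044 + 72.234 × 4 ≈ 518.980 ms.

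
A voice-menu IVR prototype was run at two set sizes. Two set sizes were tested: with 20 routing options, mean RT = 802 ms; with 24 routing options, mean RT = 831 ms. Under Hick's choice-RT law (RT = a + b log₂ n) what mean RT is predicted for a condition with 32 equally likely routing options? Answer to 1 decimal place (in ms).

876.8 ms

Fit slope and intercept:
  b = (831 − 802) / (log₂ 24 − log₂ 20) = 29 / (4.5850 − 4.3219) = 110.252 ms/bit
  a = 802 − 110.252 × 4.3219 = 325.500 ms
Then RT(32) = 325.500 + 110.252 × log₂ 32 = 325.500 + 110.252 × 5 ≈ 876.759 ms.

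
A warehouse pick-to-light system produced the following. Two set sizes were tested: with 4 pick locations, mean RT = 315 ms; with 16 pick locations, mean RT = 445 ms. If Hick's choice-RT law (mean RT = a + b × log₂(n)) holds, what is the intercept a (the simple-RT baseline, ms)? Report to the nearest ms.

Slope: b = (445 − 315) / (log₂ 16 − log₂ 4) = 130/2.0000 = 65 ms/bit.
a = RT₁ − b·log₂ n₁ = 315 − 65 × 2 = 185.000 ms.

185 ms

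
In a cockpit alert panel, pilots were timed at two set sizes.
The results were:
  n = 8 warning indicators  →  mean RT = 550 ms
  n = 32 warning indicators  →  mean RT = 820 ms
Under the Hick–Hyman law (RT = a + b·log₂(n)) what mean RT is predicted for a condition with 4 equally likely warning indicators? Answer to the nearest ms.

RT is linear in log₂ n, so two points fix the line:
  b = (820 − 550) / (log₂ 32 − log₂ 8) = 270 / (5 − 3) = 135 ms/bit
  a = 550 − 135 × 3 = 145 ms
Then RT(4) = 145 + 135 × log₂ 4 = 145 + 135 × 2 ≈ 415.000 ms.

415 ms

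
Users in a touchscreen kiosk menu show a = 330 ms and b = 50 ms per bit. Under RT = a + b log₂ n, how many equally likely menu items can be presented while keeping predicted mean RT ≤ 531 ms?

Information budget: (531 − 330)/50 = 4.0200 bits, so n ≤ 2^4.0200 = 16.223 → at most 16.

16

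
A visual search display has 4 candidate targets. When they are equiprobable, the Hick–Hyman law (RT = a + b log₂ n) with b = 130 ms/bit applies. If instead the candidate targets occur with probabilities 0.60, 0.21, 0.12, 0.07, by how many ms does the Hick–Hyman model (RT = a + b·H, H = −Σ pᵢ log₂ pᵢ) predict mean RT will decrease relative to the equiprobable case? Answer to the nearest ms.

58 ms

Equiprobable entropy H₀ = log₂ 4 = 2.0000 bits.
Skewed entropy H = −Σ pᵢ log₂ pᵢ = 1.5506 bits.
ΔRT = b·(H₀ − H) = 130 × 0.4494 = 58.42 ms.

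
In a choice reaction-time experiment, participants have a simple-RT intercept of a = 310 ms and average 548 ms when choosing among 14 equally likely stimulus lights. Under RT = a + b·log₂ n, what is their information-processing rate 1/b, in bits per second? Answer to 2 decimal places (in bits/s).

16.00 bits/s

b = (548 − 310)/log₂ 14 = 238/3.8074 = 62.511 ms per bit = 0.06251 s/bit; the reciprocal is 15.997 bits/s.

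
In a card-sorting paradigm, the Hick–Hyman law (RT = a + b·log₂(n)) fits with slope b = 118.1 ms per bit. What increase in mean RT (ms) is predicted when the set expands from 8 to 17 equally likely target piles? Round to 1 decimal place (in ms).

The intercept a cancels: ΔRT = b·(log₂ n₂ − log₂ n₁) = b·log₂(n₂/n₁).
log₂(17) − log₂(8) = 4.0875 − 3 = 1.0875.
ΔRT = 118.1 × 1.0875 = 128.429 ms.

128.4 ms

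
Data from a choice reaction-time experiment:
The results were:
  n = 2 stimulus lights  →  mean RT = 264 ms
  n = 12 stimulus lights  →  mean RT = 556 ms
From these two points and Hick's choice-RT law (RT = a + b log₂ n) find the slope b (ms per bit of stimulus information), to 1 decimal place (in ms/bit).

113.0 ms/bit

The slope on a log₂ axis is (556 − 264) / (3.5850 − 1) = 112.961 ms/bit.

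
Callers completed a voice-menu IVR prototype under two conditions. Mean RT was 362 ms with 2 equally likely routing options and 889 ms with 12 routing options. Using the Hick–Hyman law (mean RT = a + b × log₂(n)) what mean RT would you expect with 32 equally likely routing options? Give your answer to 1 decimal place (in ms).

With log₂ n on the abscissa the relation is linear; from the two conditions:
  b = (889 − 362) / (log₂ 12 − log₂ 2) = 527 / (3.5850 − 1) = 203.871 ms/bit
  a = 362 − 203.871 × 1 = 158.129 ms
Then RT(32) = 158.129 + 203.871 × log₂ 32 = 158.129 + 203.871 × 5 ≈ 1177.486 ms.

1177.5 ms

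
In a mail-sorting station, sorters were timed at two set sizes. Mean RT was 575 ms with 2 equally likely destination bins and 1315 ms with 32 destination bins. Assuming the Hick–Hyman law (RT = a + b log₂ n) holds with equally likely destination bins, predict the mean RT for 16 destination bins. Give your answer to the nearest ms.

Solve the two-equation system in a and b:
  b = (1315 − 575) / (log₂ 32 − log₂ 2) = 740 / (5 − 1) = 185 ms/bit
  a = 575 − 185 × 1 = 390 ms
Then RT(16) = 390 + 185 × log₂ 16 = 390 + 185 × 4 ≈ 1130.000 ms.

1130 ms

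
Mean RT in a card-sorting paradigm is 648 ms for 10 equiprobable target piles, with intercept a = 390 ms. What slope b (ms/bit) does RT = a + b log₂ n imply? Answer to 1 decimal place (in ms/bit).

77.7 ms/bit

log₂(10) = 3.3219 bits.
b = (RT − a)/log₂ n = (648 − 390) / 3.3219 = 77.666 ms/bit.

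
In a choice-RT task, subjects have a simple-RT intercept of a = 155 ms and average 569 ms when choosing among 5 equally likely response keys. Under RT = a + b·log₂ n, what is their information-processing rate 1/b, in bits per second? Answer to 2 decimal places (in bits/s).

5.61 bits/s

Choice component = 569 − 155 = 414 ms over log₂(5) = 2.3219 bits.
b = 414 / 2.3219 = 178.300 ms/bit, so 1/b = 5.609 bits/s.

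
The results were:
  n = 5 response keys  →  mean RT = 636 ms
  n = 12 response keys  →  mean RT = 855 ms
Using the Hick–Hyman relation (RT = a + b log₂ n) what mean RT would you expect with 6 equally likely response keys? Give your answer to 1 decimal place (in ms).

Solve the two-equation system in a and b:
  b = (855 − 636) / (log₂ 12 − log₂ 5) = 219 / (3.5850 − 2.3219) = 173.392 ms/bit
  a = 636 − 173.392 × 2.3219 = 233.396 ms
Then RT(6) = 233.396 + 173.392 × log₂ 6 = 233.396 + 173.392 × 2.5850 ≈ 681.608 ms.

681.6 ms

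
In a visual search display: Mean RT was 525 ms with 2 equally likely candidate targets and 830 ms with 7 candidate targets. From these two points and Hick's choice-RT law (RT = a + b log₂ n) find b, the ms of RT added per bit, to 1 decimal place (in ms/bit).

Slope: b = (830 − 525) / (log₂ 7 − log₂ 2) = 305/1.8074 = 168.755 ms/bit.

168.8 ms/bit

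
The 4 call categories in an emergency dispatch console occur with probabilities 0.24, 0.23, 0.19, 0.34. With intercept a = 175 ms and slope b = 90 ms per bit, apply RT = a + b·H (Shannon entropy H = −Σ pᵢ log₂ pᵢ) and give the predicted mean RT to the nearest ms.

352 ms

Entropy contributions −pᵢ log₂ pᵢ: 0.4941, 0.4877, 0.4552, 0.5292; sum H = 1.9662 bits.
RT = a + bH = 175 + 90·1.9662 = 351.96 ms.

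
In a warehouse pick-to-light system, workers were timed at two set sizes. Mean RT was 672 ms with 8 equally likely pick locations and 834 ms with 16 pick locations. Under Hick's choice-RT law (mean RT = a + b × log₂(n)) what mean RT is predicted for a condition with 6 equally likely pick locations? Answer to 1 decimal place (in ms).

Solve the two-equation system in a and b:
  b = (834 − 672) / (log₂ 16 − log₂ 8) = 162 / (4 − 3) = 162.000 ms/bit
  a = 672 − 162.000 × 3 = 186.000 ms
Then RT(6) = 186.000 + 162.000 × log₂ 6 = 186.000 + 162.000 × 2.5850 ≈ 604.764 ms.

604.8 ms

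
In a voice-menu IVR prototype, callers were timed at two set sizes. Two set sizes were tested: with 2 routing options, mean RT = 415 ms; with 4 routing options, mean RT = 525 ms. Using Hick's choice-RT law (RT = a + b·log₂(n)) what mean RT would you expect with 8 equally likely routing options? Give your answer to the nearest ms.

635 ms

With log₂ n on the abscissa the relation is linear; from the two conditions:
  b = (525 − 415) / (log₂ 4 − log₂ 2) = 110 / (2 − 1) = 110 ms/bit
  a = 415 − 110 × 1 = 305 ms
Then RT(8) = 305 + 110 × log₂ 8 = 305 + 110 × 3 ≈ 635.000 ms.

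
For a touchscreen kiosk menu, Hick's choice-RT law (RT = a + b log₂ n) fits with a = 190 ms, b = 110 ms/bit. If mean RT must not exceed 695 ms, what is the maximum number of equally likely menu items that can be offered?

24

110·log₂ n ≤ 695 − 190 = 505, giving log₂ n ≤ 4.5909 and n ≤ 24.099. The largest whole number is 24.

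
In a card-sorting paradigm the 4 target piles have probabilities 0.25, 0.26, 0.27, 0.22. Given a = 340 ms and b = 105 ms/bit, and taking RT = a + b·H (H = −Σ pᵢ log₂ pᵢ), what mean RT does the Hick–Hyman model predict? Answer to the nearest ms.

550 ms

H = 0.25·log₂(1/0.25) + 0.26·log₂(1/0.26) + 0.27·log₂(1/0.27) + 0.22·log₂(1/0.22) = 1.9959 bits.
RT = 340 + 105 × 1.9959 = 549.57 ms.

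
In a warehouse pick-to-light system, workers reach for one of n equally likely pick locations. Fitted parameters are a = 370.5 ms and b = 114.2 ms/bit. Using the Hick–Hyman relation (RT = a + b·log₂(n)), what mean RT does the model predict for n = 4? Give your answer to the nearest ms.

log₂(4) = 2 bits, so RT = 370.5 + 114.2 × 2 ≈ 598.900 ms.

599 ms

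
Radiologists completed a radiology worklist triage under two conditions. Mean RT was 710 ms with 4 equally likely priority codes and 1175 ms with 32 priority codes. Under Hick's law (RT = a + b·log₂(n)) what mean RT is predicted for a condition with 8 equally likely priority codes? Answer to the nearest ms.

Solve the two-equation system in a and b:
  b = (1175 − 710) / (log₂ 32 − log₂ 4) = 465 / (5 − 2) = 155 ms/bit
  a = 710 − 155 × 2 = 400 ms
Then RT(8) = 400 + 155 × log₂ 8 = 400 + 155 × 3 ≈ 865.000 ms.

865 ms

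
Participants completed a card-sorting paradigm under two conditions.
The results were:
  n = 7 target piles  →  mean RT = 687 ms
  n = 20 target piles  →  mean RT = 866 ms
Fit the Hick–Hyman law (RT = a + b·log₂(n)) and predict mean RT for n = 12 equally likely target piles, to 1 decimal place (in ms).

Solve the two-equation system in a and b:
  b = (866 − 687) / (log₂ 20 − log₂ 7) = 179 / (4.3219 − 2.8074) = 118.185 ms/bit
  a = 687 − 118.185 × 2.8074 = 355.212 ms
Then RT(12) = 355.212 + 118.185 × log₂ 12 = 355.212 + 118.185 × 3.5850 ≈ 778.902 ms.

778.9 ms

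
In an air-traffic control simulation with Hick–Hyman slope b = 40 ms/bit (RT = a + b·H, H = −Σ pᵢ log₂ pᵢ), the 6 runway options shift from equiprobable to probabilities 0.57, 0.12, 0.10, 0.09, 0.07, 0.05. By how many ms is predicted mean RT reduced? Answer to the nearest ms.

Equiprobable entropy H₀ = log₂ 6 = 2.5850 bits.
Skewed entropy H = −Σ pᵢ log₂ pᵢ = 1.9588 bits.
ΔRT = b·(H₀ − H) = 40 × 0.6261 = 25.05 ms.

25 ms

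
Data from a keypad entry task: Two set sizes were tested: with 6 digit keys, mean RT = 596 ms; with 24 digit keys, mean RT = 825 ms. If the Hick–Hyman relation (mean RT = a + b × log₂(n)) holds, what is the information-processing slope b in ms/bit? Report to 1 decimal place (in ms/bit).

114.5 ms/bit

The slope on a log₂ axis is (825 − 596) / (4.5850 − 2.5850) = 114.500 ms/bit.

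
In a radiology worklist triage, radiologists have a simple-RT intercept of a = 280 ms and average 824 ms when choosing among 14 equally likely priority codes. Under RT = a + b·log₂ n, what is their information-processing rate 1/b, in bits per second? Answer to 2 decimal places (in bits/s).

7.00 bits/s

Choice component = 824 − 280 = 544 ms over log₂(14) = 3.8074 bits.
b = 544 / 3.8074 = 142.881 ms/bit, so 1/b = 6.999 bits/s.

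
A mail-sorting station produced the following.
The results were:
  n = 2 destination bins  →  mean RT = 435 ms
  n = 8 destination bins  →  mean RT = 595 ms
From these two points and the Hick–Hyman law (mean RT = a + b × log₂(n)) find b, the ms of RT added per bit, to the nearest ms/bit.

80 ms/bit

Slope: b = (595 − 435) / (log₂ 8 − log₂ 2) = 160/2.0000 = 80 ms/bit.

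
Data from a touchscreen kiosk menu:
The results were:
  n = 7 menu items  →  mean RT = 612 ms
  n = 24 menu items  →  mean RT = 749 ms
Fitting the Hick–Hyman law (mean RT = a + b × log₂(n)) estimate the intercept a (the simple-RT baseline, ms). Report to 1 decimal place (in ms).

395.6 ms

Slope: b = (749 − 612) / (log₂ 24 − log₂ 7) = 137/1.7776 = 77.070 ms/bit.
Intercept: a = 612 − 77.070·log₂(7) = 395.637 ms.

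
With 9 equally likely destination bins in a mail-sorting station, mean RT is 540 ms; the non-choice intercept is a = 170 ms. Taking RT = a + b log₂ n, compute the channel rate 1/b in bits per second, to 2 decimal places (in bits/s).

8.57 bits/s

b = (540 − 170)/log₂ 9 = 370/3.1699 = 116.722 ms per bit = 0.11672 s/bit; the reciprocal is 8.567 bits/s.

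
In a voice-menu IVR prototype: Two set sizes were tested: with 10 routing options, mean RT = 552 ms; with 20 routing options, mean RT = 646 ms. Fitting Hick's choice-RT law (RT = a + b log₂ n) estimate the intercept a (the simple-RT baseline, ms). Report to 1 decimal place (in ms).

239.7 ms

Slope: b = (646 − 552) / (log₂ 20 − log₂ 10) = 94/1.0000 = 94.000 ms/bit.
Intercept: a = 552 − 94.000·log₂(10) = 239.739 ms.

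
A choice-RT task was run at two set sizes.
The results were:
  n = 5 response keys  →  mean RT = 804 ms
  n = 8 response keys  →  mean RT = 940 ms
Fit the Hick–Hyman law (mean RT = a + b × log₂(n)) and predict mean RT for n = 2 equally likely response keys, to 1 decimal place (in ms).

With log₂ n on the abscissa the relation is linear; from the two conditions:
  b = (940 − 804) / (log₂ 8 − log₂ 5) = 136 / (3 − 2.3219) = 200.569 ms/bit
  a = 804 − 200.569 × 2.3219 = 338.294 ms
Then RT(2) = 338.294 + 200.569 × log₂ 2 = 338.294 + 200.569 × 1 ≈ 538.863 ms.

538.9 ms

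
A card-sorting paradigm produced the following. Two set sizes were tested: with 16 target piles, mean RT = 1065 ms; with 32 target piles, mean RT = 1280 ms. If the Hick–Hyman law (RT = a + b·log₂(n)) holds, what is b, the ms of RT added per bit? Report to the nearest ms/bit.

215 ms/bit

The slope on a log₂ axis is (1280 − 1065) / (5 − 4) = 215 ms/bit.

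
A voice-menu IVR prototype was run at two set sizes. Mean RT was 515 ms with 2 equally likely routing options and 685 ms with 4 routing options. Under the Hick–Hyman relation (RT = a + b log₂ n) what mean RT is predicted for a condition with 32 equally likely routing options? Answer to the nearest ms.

With log₂ n on the abscissa the relation is linear; from the two conditions:
  b = (685 − 515) / (log₂ 4 − log₂ 2) = 170 / (2 − 1) = 170 ms/bit
  a = 515 − 170 × 1 = 345 ms
Then RT(32) = 345 + 170 × log₂ 32 = 345 + 170 × 5 ≈ 1195.000 ms.

1195 ms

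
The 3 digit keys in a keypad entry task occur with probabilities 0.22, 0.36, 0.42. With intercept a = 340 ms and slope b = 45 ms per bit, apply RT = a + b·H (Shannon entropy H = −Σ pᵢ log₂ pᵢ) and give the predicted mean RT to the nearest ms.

H = 0.22·log₂(1/0.22) + 0.36·log₂(1/0.36) + 0.42·log₂(1/0.42) = 1.5368 bits.
RT = 340 + 45 × 1.5368 = 409.16 ms.

409 ms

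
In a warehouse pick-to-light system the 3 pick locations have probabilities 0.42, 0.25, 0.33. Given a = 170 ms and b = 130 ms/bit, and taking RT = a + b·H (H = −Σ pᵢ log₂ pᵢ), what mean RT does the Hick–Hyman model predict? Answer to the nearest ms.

372 ms

H = 0.42·log₂(1/0.42) + 0.25·log₂(1/0.25) + 0.33·log₂(1/0.33) = 1.5535 bits.
RT = 170 + 130 × 1.5535 = 371.95 ms.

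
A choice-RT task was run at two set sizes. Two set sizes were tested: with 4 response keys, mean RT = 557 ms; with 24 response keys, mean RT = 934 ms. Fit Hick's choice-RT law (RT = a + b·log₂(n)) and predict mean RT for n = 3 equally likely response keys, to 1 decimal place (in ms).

496.5 ms

With log₂ n on the abscissa the relation is linear; from the two conditions:
  b = (934 − 557) / (log₂ 24 − log₂ 4) = 377 / (4.5850 − 2) = 145.844 ms/bit
  a = 557 − 145.844 × 2 = 265.313 ms
Then RT(3) = 265.313 + 145.844 × log₂ 3 = 265.313 + 145.844 × 1.5850 ≈ 496.469 ms.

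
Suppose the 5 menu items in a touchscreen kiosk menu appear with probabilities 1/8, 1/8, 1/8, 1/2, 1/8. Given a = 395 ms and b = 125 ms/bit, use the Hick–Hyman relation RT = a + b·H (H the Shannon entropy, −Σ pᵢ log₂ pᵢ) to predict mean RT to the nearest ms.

Each term −pᵢ log₂ pᵢ: 0.125·3 + 0.125·3 + 0.125·3 + 0.5·1 + 0.125·3; summed, H = 2.000 bits.
Mean RT = a + bH = 395 + 125·2.000 = 645.00 ms.

645 ms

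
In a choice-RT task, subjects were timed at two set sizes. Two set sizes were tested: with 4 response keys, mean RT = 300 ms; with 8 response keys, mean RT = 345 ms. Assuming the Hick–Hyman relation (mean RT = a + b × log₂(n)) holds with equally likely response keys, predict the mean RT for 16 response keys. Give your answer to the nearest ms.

Solve the two-equation system in a and b:
  b = (345 − 300) / (log₂ 8 − log₂ 4) = 45 / (3 − 2) = 45 ms/bit
  a = 300 − 45 × 2 = 210 ms
Then RT(16) = 210 + 45 × log₂ 16 = 210 + 45 × 4 ≈ 390.000 ms.

390 ms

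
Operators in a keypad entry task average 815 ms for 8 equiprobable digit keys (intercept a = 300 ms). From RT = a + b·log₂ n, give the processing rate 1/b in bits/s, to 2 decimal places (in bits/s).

5.83 bits/s

Choice component = 815 − 300 = 515 ms over log₂(8) = 3 bits.
b = 515 / 3 = 171.667 ms/bit, so 1/b = 5.825 bits/s.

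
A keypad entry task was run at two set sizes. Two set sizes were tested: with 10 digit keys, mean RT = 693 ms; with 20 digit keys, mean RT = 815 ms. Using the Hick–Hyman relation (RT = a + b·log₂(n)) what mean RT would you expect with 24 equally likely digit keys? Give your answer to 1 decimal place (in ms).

Fit slope and intercept:
  b = (815 − 693) / (log₂ 20 − log₂ 10) = 122 / (4.3219 − 3.3219) = 122.000 ms/bit
  a = 693 − 122.000 × 3.3219 = 287.725 ms
Then RT(24) = 287.725 + 122.000 × log₂ 24 = 287.725 + 122.000 × 4.5850 ≈ 847.090 ms.

847.1 ms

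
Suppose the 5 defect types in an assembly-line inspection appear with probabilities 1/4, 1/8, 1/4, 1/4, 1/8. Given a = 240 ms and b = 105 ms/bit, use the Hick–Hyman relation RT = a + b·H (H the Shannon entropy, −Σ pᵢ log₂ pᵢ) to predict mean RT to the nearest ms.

476 ms

H = −Σ pᵢ log₂ pᵢ = 0.25·2 + 0.125·3 + 0.25·2 + 0.25·2 + 0.125·3 = 2.250 bits.
RT = 240 + 105 × 2.250 = 476.25 ms.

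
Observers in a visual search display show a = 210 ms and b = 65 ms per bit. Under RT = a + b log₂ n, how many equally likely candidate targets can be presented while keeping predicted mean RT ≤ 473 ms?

16

65·log₂ n ≤ 473 − 210 = 263, giving log₂ n ≤ 4.0462 and n ≤ 16.520. The largest whole number is 16.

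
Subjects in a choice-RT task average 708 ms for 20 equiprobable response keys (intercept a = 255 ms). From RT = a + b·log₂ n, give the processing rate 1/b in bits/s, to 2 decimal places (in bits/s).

9.54 bits/s

b = (708 − 255)/log₂ 20 = 453/4.3219 = 104.814 ms per bit = 0.10481 s/bit; the reciprocal is 9.541 bits/s.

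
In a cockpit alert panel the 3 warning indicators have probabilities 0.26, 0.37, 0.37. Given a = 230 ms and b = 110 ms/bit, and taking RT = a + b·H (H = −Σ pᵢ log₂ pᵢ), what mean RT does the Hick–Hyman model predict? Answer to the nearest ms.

402 ms

Entropy contributions −pᵢ log₂ pᵢ: 0.5053, 0.5307, 0.5307; sum H = 1.5667 bits.
RT = a + bH = 230 + 110·1.5667 = 402.34 ms.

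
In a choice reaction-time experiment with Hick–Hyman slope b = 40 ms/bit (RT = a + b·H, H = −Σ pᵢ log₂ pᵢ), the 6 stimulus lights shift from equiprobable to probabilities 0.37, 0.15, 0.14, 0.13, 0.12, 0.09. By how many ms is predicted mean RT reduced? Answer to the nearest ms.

The RT saving is b·ΔH. Equiprobable H₀ = log₂(6) = 2.5850 bits; with the given probabilities H = 2.4007 bits.
b·(H₀ − H) = 40 × (2.5850 − 2.4007) = 7.37 ms.

7 ms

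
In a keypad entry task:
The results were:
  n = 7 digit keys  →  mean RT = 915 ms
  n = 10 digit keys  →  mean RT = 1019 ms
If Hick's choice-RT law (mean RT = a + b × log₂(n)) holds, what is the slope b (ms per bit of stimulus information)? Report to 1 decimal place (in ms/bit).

Slope: b = (1019 − 915) / (log₂ 10 − log₂ 7) = 104/0.5146 = 202.109 ms/bit.

202.1 ms/bit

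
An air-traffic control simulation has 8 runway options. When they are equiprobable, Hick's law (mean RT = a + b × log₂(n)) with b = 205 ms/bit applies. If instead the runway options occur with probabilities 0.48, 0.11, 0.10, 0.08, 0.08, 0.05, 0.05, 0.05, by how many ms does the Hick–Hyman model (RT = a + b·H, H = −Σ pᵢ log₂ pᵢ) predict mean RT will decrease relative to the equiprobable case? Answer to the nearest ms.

Equiprobable entropy H₀ = log₂ 8 = 3.0000 bits.
Skewed entropy H = −Σ pᵢ log₂ pᵢ = 2.4221 bits.
ΔRT = b·(H₀ − H) = 205 × 0.5779 = 118.48 ms.

118 ms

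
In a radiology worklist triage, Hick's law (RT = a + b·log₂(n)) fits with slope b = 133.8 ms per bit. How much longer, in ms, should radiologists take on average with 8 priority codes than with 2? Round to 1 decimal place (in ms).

267.6 ms

ΔRT = (a + b log₂ n₂) − (a + b log₂ n₁) = b·(log₂ n₂ − log₂ n₁).
log₂(8) − log₂(2) = log₂(8/2) = log₂(4) = 2.
ΔRT = 133.8 × 2.0000 = 267.600 ms.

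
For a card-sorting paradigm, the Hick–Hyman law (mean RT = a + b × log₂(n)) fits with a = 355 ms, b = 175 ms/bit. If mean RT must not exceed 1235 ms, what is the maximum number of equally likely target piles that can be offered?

32

Set 355 + 175·log₂ n ≤ 1235 → log₂ n ≤ (1235 − 355)/175 = 5.0286.
So n ≤ 2^5.0286 = 32.640; the largest integer n is 32.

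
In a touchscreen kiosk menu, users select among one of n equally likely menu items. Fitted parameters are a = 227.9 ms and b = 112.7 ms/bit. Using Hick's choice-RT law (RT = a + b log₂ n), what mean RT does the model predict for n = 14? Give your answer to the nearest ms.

657 ms

log₂(14) = 3.8074 bits, so RT = 227.9 + 112.7 × 3.8074 ≈ 656.989 ms.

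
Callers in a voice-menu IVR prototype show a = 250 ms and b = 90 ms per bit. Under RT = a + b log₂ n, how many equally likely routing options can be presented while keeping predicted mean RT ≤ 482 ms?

90·log₂ n ≤ 482 − 250 = 232, giving log₂ n ≤ 2.5778 and n ≤ 5.970. The largest whole number is 5.

5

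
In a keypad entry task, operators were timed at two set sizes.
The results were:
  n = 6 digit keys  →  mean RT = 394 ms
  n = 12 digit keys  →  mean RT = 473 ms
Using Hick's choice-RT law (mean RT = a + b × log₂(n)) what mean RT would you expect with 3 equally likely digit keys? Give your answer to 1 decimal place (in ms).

315.0 ms

Fit slope and intercept:
  b = (473 − 394) / (log₂ 12 − log₂ 6) = 79 / (3.5850 − 2.5850) = 79.000 ms/bit
  a = 394 − 79.000 × 2.5850 = 189.788 ms
Then RT(3) = 189.788 + 79.000 × log₂ 3 = 189.788 + 79.000 × 1.5850 ≈ 315.000 ms.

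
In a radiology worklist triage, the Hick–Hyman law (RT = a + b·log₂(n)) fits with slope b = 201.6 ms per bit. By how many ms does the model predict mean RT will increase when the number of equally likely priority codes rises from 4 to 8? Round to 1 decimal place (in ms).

Only the slope matters, since a is common to both: ΔRT = b·log₂(n₂/n₁).
log₂(8) − log₂(4) = log₂(8/4) = log₂(2) = 1.
ΔRT = 201.6 × 1.0000 = 201.600 ms.

201.6 ms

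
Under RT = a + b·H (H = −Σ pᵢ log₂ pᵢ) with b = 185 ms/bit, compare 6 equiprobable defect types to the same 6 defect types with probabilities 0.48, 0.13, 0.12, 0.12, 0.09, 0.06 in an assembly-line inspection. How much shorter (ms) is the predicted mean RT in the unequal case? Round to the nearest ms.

75 ms

Equiprobable entropy H₀ = log₂ 6 = 2.5850 bits.
Skewed entropy H = −Σ pᵢ log₂ pᵢ = 2.1812 bits.
ΔRT = b·(H₀ − H) = 185 × 0.4037 = 74.69 ms.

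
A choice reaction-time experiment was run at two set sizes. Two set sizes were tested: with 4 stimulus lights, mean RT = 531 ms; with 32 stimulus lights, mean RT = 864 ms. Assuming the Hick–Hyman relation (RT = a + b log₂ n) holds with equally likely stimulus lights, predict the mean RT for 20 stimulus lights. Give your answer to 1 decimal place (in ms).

Solve the two-equation system in a and b:
  b = (864 − 531) / (log₂ 32 − log₂ 4) = 333 / (5 − 2) = 111.000 ms/bit
  a = 531 − 111.000 × 2 = 309.000 ms
Then RT(20) = 309.000 + 111.000 × log₂ 20 = 309.000 + 111.000 × 4.3219 ≈ 788.734 ms.

788.7 ms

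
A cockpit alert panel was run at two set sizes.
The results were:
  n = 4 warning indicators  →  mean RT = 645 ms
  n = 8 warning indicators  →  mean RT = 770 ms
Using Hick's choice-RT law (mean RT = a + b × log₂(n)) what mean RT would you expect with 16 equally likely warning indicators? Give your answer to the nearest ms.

RT is linear in log₂ n, so two points fix the line:
  b = (770 − 645) / (log₂ 8 − log₂ 4) = 125 / (3 − 2) = 125 ms/bit
  a = 645 − 125 × 2 = 395 ms
Then RT(16) = 395 + 125 × log₂ 16 = 395 + 125 × 4 ≈ 895.000 ms.

895 ms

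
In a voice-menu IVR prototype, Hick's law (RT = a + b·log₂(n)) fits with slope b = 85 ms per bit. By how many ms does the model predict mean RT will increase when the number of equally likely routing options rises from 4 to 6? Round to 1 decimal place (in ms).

49.7 ms

Only the slope matters, since a is common to both: ΔRT = b·log₂(n₂/n₁).
log₂(6) − log₂(4) = 2.5850 − 2 = 0.5850.
ΔRT = 85 × 0.5850 = 49.722 ms.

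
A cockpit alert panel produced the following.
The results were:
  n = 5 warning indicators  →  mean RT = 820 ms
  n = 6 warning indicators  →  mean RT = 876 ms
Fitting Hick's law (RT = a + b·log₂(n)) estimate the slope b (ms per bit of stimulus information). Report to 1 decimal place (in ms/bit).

The slope on a log₂ axis is (876 − 820) / (2.5850 − 2.3219) = 212.900 ms/bit.

212.9 ms/bit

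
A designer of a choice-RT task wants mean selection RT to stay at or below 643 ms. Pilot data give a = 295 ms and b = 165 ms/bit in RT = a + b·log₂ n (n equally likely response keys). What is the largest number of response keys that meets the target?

4

Information budget: (643 − 295)/165 = 2.1091 bits, so n ≤ 2^2.1091 = 4.314 → at most 4.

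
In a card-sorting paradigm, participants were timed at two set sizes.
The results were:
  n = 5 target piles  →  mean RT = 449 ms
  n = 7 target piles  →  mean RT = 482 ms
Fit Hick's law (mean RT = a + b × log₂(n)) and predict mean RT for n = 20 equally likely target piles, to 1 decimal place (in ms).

With log₂ n on the abscissa the relation is linear; from the two conditions:
  b = (482 − 449) / (log₂ 7 − log₂ 5) = 33 / (2.8074 − 2.3219) = 67.981 ms/bit
  a = 449 − 67.981 × 2.3219 = 291.152 ms
Then RT(20) = 291.152 + 67.981 × log₂ 20 = 291.152 + 67.981 × 4.3219 ≈ 584.963 ms.

585.0 ms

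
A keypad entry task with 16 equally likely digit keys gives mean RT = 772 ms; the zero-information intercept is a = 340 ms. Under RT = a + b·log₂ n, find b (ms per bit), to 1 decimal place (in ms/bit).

log₂(16) = 4 bits.
b = (RT − a)/log₂ n = (772 − 340) / 4 = 108.000 ms/bit.

108.0 ms/bit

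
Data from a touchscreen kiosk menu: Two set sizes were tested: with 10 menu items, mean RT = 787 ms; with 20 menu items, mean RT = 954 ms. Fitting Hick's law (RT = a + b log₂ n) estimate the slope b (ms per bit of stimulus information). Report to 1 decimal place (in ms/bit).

b = (RT₂ − RT₁)/(log₂ n₂ − log₂ n₁) = (954 − 787)/(4.3219 − 3.3219) = 167.000 ms/bit.

167.0 ms/bit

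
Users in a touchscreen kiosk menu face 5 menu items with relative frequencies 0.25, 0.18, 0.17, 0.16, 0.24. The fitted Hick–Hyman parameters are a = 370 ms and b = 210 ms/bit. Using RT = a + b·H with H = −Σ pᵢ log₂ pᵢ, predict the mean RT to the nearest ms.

Entropy contributions −pᵢ log₂ pᵢ: 0.5000, 0.4453, 0.4346, 0.4230, 0.4941; sum H = 2.2970 bits.
RT = a + bH = 370 + 210·2.2970 = 852.38 ms.

852 ms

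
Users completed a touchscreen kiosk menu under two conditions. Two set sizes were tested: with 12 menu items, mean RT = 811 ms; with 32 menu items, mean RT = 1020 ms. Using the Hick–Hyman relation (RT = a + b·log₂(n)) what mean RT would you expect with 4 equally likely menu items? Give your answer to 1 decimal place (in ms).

576.9 ms

Solve the two-equation system in a and b:
  b = (1020 − 811) / (log₂ 32 − log₂ 12) = 209 / (5 − 3.5850) = 147.699 ms/bit
  a = 811 − 147.699 × 3.5850 = 281.504 ms
Then RT(4) = 281.504 + 147.699 × log₂ 4 = 281.504 + 147.699 × 2 ≈ 576.902 ms.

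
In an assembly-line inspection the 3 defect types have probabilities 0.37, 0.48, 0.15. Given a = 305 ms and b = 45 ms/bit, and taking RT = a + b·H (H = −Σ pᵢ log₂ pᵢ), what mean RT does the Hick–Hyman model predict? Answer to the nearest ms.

370 ms

Entropy contributions −pᵢ log₂ pᵢ: 0.5307, 0.5083, 0.4105; sum H = 1.4495 bits.
RT = a + bH = 305 + 45·1.4495 = 370.23 ms.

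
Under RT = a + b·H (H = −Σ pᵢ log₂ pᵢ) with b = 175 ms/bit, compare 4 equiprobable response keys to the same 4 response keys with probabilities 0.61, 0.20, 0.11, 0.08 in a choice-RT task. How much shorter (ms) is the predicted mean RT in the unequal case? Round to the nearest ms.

80 ms

The RT saving is b·ΔH. Equiprobable H₀ = log₂(4) = 2.0000 bits; with the given probabilities H = 1.5412 bits.
b·(H₀ − H) = 175 × (2.0000 − 1.5412) = 80.29 ms.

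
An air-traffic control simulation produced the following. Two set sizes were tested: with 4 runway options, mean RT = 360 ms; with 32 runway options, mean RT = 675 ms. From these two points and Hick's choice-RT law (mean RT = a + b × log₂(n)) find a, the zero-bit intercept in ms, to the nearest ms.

Slope: b = (675 − 360) / (log₂ 32 − log₂ 4) = 315/3.0000 = 105 ms/bit.
Intercept: a = 360 − 105·log₂(4) = 150.000 ms.

150 ms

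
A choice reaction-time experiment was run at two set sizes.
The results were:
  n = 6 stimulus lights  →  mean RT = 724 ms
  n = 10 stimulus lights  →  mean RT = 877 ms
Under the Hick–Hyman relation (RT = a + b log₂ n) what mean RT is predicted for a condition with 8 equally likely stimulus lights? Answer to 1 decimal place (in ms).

810.2 ms

With log₂ n on the abscissa the relation is linear; from the two conditions:
  b = (877 − 724) / (log₂ 10 − log₂ 6) = 153 / (3.3219 − 2.5850) = 207.608 ms/bit
  a = 724 − 207.608 × 2.5850 = 187.341 ms
Then RT(8) = 187.341 + 207.608 × log₂ 8 = 187.341 + 207.608 × 3 ≈ 810.165 ms.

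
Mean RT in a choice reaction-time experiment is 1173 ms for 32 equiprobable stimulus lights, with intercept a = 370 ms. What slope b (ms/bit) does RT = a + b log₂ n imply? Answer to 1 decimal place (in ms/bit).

160.6 ms/bit

32 alternatives carry log₂ 32 = 5 bits; the choice cost is 1173 − 370 = 803 ms, so b = 803/5 = 160.600 ms/bit.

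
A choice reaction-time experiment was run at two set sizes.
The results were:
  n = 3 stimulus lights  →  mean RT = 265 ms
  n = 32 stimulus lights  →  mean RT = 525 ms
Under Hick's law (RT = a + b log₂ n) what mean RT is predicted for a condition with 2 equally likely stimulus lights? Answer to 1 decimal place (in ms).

RT is linear in log₂ n, so two points fix the line:
  b = (525 − 265) / (log₂ 32 − log₂ 3) = 260 / (5 − 1.5850) = 76.134 ms/bit
  a = 265 − 76.134 × 1.5850 = 144.331 ms
Then RT(2) = 144.331 + 76.134 × log₂ 2 = 144.331 + 76.134 × 1 ≈ 220.465 ms.

220.5 ms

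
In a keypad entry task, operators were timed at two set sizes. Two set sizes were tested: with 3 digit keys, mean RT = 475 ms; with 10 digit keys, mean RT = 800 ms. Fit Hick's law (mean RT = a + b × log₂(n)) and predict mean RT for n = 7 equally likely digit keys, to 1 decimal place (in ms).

RT is linear in log₂ n, so two points fix the line:
  b = (800 − 475) / (log₂ 10 − log₂ 3) = 325 / (3.3219 − 1.5850) = 187.108 ms/bit
  a = 475 − 187.108 × 1.5850 = 178.441 ms
Then RT(7) = 178.441 + 187.108 × log₂ 7 = 178.441 + 187.108 × 2.8074 ≈ 703.719 ms.

703.7 ms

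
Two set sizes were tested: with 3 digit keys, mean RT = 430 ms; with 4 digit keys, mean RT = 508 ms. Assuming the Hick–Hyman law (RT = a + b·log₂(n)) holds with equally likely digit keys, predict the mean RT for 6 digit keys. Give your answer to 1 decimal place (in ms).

617.9 ms

Fit slope and intercept:
  b = (508 − 430) / (log₂ 4 − log₂ 3) = 78 / (2 − 1.5850) = 187.935 ms/bit
  a = 430 − 187.935 × 1.5850 = 132.130 ms
Then RT(6) = 132.130 + 187.935 × log₂ 6 = 132.130 + 187.935 × 2.5850 ≈ 617.935 ms.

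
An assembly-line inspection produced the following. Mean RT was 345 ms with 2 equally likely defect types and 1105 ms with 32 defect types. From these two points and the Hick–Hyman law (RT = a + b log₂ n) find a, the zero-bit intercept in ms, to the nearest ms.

b = (RT₂ − RT₁)/(log₂ n₂ − log₂ n₁) = (1105 − 345)/(5 − 1) = 190 ms/bit.
a = RT₁ − b·log₂ n₁ = 345 − 190 × 1 = 155.000 ms.

155 ms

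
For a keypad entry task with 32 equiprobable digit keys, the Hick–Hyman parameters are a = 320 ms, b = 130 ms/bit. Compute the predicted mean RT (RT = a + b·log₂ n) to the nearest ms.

log₂(32) = 5 bits, so RT = 320 + 130 × 5 ≈ 970.000 ms.

970 ms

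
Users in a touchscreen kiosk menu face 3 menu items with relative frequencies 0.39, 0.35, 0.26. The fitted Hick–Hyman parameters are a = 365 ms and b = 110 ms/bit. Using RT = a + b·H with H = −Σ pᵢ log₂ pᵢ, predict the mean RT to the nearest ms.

Entropy contributions −pᵢ log₂ pᵢ: 0.5298, 0.5301, 0.5053; sum H = 1.5652 bits.
RT = a + bH = 365 + 110·1.5652 = 537.17 ms.

537 ms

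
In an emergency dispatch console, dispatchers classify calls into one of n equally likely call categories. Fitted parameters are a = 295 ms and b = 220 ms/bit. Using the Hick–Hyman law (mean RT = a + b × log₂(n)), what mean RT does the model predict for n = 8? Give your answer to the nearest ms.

log₂(8) = 3 bits, so RT = 295 + 220 × 3 ≈ 955.000 ms.

955 ms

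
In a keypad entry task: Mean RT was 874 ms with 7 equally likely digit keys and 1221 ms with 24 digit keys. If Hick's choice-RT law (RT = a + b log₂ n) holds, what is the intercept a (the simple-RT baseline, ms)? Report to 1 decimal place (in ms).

326.0 ms

b = (RT₂ − RT₁)/(log₂ n₂ − log₂ n₁) = (1221 − 874)/(4.5850 − 2.8074) = 195.206 ms/bit.
a = RT₁ − b·log₂ n₁ = 874 − 195.206 × 2.8074 = 325.987 ms.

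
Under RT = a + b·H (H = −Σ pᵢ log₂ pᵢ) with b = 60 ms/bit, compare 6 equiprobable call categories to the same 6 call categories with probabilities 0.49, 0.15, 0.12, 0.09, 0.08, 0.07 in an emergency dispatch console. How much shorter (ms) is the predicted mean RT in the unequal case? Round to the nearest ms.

Equiprobable entropy H₀ = log₂ 6 = 2.5850 bits.
Skewed entropy H = −Σ pᵢ log₂ pᵢ = 2.1546 bits.
ΔRT = b·(H₀ − H) = 60 × 0.4304 = 25.82 ms.

26 ms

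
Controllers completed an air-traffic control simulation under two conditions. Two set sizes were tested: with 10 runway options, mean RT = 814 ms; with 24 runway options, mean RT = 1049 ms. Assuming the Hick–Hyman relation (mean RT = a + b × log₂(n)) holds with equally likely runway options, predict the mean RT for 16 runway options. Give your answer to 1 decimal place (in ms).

940.2 ms

Fit slope and intercept:
  b = (1049 − 814) / (log₂ 24 − log₂ 10) = 235 / (4.5850 − 3.3219) = 186.060 ms/bit
  a = 814 − 186.060 × 3.3219 = 195.923 ms
Then RT(16) = 195.923 + 186.060 × log₂ 16 = 195.923 + 186.060 × 4 ≈ 940.162 ms.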